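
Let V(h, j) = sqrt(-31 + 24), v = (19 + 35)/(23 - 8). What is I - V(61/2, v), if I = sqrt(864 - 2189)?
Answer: I*(-sqrt(7) + 5*sqrt(53)) ≈ 33.755*I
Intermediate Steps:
v = 18/5 (v = 54/15 = 54*(1/15) = 18/5 ≈ 3.6000)
V(h, j) = I*sqrt(7) (V(h, j) = sqrt(-7) = I*sqrt(7))
I = 5*I*sqrt(53) (I = sqrt(-1325) = 5*I*sqrt(53) ≈ 36.401*I)
I - V(61/2, v) = 5*I*sqrt(53) - I*sqrt(7) = -I*sqrt(7) + 5*I*sqrt(53)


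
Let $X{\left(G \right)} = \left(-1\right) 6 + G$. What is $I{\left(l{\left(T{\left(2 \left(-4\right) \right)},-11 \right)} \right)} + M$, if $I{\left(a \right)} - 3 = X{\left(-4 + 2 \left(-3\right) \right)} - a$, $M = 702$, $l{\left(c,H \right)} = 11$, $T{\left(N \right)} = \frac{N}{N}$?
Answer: $678$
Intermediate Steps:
$T{\left(N \right)} = 1$
$X{\left(G \right)} = -6 + G$
$I{\left(a \right)} = -13 - a$ ($I{\left(a \right)} = 3 - \left(16 + a\right) = -13 - a$)
$I{\left(l{\left(T{\left(2 \left(-4\right) \right)},-11 \right)} \right)} + M = \left(-13 - 11\right) + 702 = -24 + 702 = 678$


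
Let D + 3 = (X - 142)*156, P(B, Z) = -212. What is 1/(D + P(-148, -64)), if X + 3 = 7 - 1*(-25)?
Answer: -1/17843 ≈ -5.6044e-5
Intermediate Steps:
X = 29 (X = -3 + (7 - 1*(-25)) = -3 + (7 + 25) = -3 + 32 = 29)
D = -17631 (D = -3 + (29 - 142)*156 = -3 - 113*156 = -3 - 17628 = -17631)
1/(D + P(-148, -64)) = 1/(-17631 - 212) = 1/(-17843) = -1/17843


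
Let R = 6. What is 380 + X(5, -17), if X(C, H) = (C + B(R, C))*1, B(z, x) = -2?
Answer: 383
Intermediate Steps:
X(C, H) = -2 + C (X(C, H) = (C - 2)*1 = (-2 + C)*1 = -2 + C)
380 + X(5, -17) = 380 + (-2 + 5) = 380 + 3 = 383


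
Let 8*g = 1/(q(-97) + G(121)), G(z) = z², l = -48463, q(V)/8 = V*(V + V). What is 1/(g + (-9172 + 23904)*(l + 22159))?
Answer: -1321480/512087412541439 ≈ -2.5806e-9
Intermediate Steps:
q(V) = 16*V² (q(V) = 8*(V*(V + V)) = 8*(V*(2*V)) = 8*(2*V²) = 16*V²)
g = 1/1321480 (g = 1/(8*(16*(-97)² + 121²)) = 1/(8*(16*9409 + 14641)) = 1/(8*(150544 + 14641)) = (⅛)/165185 = (⅛)*(1/165185) = 1/1321480 ≈ 7.5673e-7)
1/(g + (-9172 + 23904)*(l + 22159)) = 1/(1/1321480 + (-9172 + 23904)*(-48463 + 22159)) = 1/(1/1321480 + 14732*(-26304)) = 1/(1/1321480 - 387510528) = 1/(-512087412541439/1321480) = -1321480/512087412541439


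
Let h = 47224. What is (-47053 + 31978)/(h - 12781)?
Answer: -1675/3827 ≈ -0.43768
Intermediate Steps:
(-47053 + 31978)/(h - 12781) = (-47053 + 31978)/(47224 - 12781) = -15075/34443 = -15075*1/34443 = -1675/3827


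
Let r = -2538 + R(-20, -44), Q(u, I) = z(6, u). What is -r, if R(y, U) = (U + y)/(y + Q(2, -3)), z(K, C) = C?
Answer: 22810/9 ≈ 2534.4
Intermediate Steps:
Q(u, I) = u
R(y, U) = (U + y)/(2 + y) (R(y, U) = (U + y)/(y + 2) = (U + y)/(2 + y))
r = -22810/9 (r = -2538 + (-44 - 20)/(2 - 20) = -2538 - 64/(-18) = -2538 - 1/18*(-64) = -2538 + 32/9 = -22810/9 ≈ -2534.4)
-r = -1*(-22810/9) = 22810/9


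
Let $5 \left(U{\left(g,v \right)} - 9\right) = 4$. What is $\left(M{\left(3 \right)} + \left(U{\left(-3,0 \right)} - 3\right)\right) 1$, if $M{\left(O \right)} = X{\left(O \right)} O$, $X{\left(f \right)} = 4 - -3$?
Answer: $\frac{139}{5} \approx 27.8$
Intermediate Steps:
$U{\left(g,v \right)} = \frac{49}{5}$ ($U{\left(g,v \right)} = 9 + \frac{1}{5} \cdot 4 = 9 + \frac{4}{5} = \frac{49}{5}$)
$X{\left(f \right)} = 7$ ($X{\left(f \right)} = 4 + 3 = 7$)
$M{\left(O \right)} = 7 O$
$\left(M{\left(3 \right)} + \left(U{\left(-3,0 \right)} - 3\right)\right) 1 = \left(7 \cdot 3 + \left(\frac{49}{5} - 3\right)\right) 1 = \left(21 + \frac{34}{5}\right) 1 = \frac{139}{5} \cdot 1 = \frac{139}{5}$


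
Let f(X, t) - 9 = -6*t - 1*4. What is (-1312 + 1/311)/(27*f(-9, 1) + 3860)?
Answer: -408031/1192063 ≈ -0.34229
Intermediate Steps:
f(X, t) = 5 - 6*t (f(X, t) = 9 + (-6*t - 1*4) = 9 + (-6*t - 4) = 9 + (-4 - 6*t) = 5 - 6*t)
(-1312 + 1/311)/(27*f(-9, 1) + 3860) = (-1312 + 1/311)/(27*(5 - 6*1) + 3860) = (-1312 + 1/311)/(27*(5 - 6) + 3860) = -408031/(311*(27*(-1) + 3860)) = -408031/(311*(-27 + 3860)) = -408031/311/3833 = -408031/311*1/3833 = -408031/1192063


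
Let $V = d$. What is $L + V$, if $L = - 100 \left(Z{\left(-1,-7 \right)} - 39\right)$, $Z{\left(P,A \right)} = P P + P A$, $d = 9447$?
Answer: $12547$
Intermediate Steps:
$V = 9447$
$Z{\left(P,A \right)} = P^{2} + A P$
$L = 3100$ ($L = - 100 \left(- (-7 - 1) - 39\right) = - 100 \left(\left(-1\right) \left(-8\right) - 39\right) = - 100 \left(8 - 39\right) = \left(-100\right) \left(-31\right) = 3100$)
$L + V = 3100 + 9447 = 12547$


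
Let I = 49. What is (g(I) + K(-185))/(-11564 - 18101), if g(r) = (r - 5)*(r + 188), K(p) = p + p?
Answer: -10058/29665 ≈ -0.33905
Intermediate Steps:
K(p) = 2*p
g(r) = (-5 + r)*(188 + r)
(g(I) + K(-185))/(-11564 - 18101) = ((-940 + 49² + 183*49) + 2*(-185))/(-11564 - 18101) = ((-940 + 2401 + 8967) - 370)/(-29665) = (10428 - 370)*(-1/29665) = 10058*(-1/29665) = -10058/29665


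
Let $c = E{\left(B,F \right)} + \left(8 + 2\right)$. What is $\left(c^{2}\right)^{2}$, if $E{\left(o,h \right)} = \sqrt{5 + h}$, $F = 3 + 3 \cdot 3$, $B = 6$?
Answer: $\left(10 + \sqrt{17}\right)^{4} \approx 39785.0$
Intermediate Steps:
$F = 12$ ($F = 3 + 9 = 12$)
$c = 10 + \sqrt{17}$ ($c = \sqrt{5 + 12} + \left(8 + 2\right) = \sqrt{17} + 10 = 10 + \sqrt{17} \approx 14.123$)
$\left(c^{2}\right)^{2} = \left(\left(10 + \sqrt{17}\right)^{2}\right)^{2} = \left(10 + \sqrt{17}\right)^{4}$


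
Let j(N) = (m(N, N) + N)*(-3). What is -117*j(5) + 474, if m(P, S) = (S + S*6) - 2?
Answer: 13812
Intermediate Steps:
m(P, S) = -2 + 7*S (m(P, S) = (S + 6*S) - 2 = 7*S - 2 = -2 + 7*S)
j(N) = 6 - 24*N (j(N) = ((-2 + 7*N) + N)*(-3) = (-2 + 8*N)*(-3) = 6 - 24*N)
-117*j(5) + 474 = -117*(6 - 24*5) + 474 = -117*(6 - 120) + 474 = -117*(-114) + 474 = 13338 + 474 = 13812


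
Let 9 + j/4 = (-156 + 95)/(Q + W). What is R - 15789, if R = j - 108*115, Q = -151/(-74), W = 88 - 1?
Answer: -186124361/6589 ≈ -28248.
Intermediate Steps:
W = 87
Q = 151/74 (Q = -151*(-1/74) = 151/74 ≈ 2.0405)
j = -255260/6589 (j = -36 + 4*((-156 + 95)/(151/74 + 87)) = -36 + 4*(-61/6589/74) = -36 + 4*(-61*74/6589) = -36 + 4*(-4514/6589) = -36 - 18056/6589 = -255260/6589 ≈ -38.740)
R = -82090640/6589 (R = -255260/6589 - 108*115 = -255260/6589 - 12420 = -82090640/6589 ≈ -12459.)
R - 15789 = -82090640/6589 - 15789 = -186124361/6589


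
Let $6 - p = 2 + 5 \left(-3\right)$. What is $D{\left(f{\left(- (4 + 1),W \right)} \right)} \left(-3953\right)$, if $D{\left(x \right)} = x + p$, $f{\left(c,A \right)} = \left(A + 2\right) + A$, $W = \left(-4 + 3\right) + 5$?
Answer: $-114637$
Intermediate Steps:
$W = 4$ ($W = -1 + 5 = 4$)
$p = 19$ ($p = 6 - \left(2 + 5 \left(-3\right)\right) = 6 - \left(2 - 15\right) = 6 - -13 = 6 + 13 = 19$)
$f{\left(c,A \right)} = 2 + 2 A$ ($f{\left(c,A \right)} = \left(2 + A\right) + A = 2 + 2 A$)
$D{\left(x \right)} = 19 + x$ ($D{\left(x \right)} = x + 19 = 19 + x$)
$D{\left(f{\left(- (4 + 1),W \right)} \right)} \left(-3953\right) = \left(19 + \left(2 + 2 \cdot 4\right)\right) \left(-3953\right) = \left(19 + \left(2 + 8\right)\right) \left(-3953\right) = \left(19 + 10\right) \left(-3953\right) = 29 \left(-3953\right) = -114637$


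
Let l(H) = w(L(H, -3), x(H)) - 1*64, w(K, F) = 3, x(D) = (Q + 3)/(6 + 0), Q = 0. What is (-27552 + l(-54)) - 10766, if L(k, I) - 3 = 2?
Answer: -38379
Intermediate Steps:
x(D) = 1/2 (x(D) = (0 + 3)/(6 + 0) = 3/6 = 3*(1/6) = 1/2)
L(k, I) = 5 (L(k, I) = 3 + 2 = 5)
l(H) = -61 (l(H) = 3 - 1*64 = 3 - 64 = -61)
(-27552 + l(-54)) - 10766 = (-27552 - 61) - 10766 = -27613 - 10766 = -38379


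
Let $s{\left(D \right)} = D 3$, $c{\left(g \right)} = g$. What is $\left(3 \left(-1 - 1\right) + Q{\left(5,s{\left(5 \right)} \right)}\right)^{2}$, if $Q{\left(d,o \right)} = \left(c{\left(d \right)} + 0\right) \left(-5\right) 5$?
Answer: $17161$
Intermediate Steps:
$s{\left(D \right)} = 3 D$
$Q{\left(d,o \right)} = - 25 d$ ($Q{\left(d,o \right)} = \left(d + 0\right) \left(-5\right) 5 = d \left(-5\right) 5 = - 5 d 5 = - 25 d$)
$\left(3 \left(-1 - 1\right) + Q{\left(5,s{\left(5 \right)} \right)}\right)^{2} = \left(3 \left(-1 - 1\right) - 125\right)^{2} = \left(3 \left(-2\right) - 125\right)^{2} = \left(-6 - 125\right)^{2} = \left(-131\right)^{2} = 17161$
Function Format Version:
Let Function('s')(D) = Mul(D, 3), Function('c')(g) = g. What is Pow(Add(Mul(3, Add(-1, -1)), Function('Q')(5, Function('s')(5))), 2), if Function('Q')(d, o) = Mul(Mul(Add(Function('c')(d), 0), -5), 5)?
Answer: 17161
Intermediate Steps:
Function('s')(D) = Mul(3, D)
Function('Q')(d, o) = Mul(-25, d) (Function('Q')(d, o) = Mul(Mul(Add(d, 0), -5), 5) = Mul(Mul(d, -5), 5) = Mul(Mul(-5, d), 5) = Mul(-25, d))
Pow(Add(Mul(3, Add(-1, -1)), Function('Q')(5, Function('s')(5))), 2) = Pow(Add(Mul(3, Add(-1, -1)), Mul(-25, 5)), 2) = Pow(Add(Mul(3, -2), -125), 2) = Pow(Add(-6, -125), 2) = Pow(-131, 2) = 17161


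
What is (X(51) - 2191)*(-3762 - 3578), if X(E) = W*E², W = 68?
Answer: -1282129180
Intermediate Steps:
X(E) = 68*E²
(X(51) - 2191)*(-3762 - 3578) = (68*51² - 2191)*(-3762 - 3578) = (68*2601 - 2191)*(-7340) = (176868 - 2191)*(-7340) = 174677*(-7340) = -1282129180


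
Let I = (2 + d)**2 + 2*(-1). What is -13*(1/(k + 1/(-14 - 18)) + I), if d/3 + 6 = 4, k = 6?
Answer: -35178/191 ≈ -184.18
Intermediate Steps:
d = -6 (d = -18 + 3*4 = -18 + 12 = -6)
I = 14 (I = (2 - 6)**2 + 2*(-1) = (-4)**2 - 2 = 16 - 2 = 14)
-13*(1/(k + 1/(-14 - 18)) + I) = -13*(1/(6 + 1/(-14 - 18)) + 14) = -13*(1/(6 + 1/(-32)) + 14) = -13*(1/(6 - 1/32) + 14) = -13*(1/(191/32) + 14) = -13*(32/191 + 14) = -13*2706/191 = -35178/191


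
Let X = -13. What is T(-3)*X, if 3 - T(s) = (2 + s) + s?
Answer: -91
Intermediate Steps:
T(s) = 1 - 2*s (T(s) = 3 - ((2 + s) + s) = 3 - (2 + 2*s) = 3 + (-2 - 2*s) = 1 - 2*s)
T(-3)*X = (1 - 2*(-3))*(-13) = (1 + 6)*(-13) = 7*(-13) = -91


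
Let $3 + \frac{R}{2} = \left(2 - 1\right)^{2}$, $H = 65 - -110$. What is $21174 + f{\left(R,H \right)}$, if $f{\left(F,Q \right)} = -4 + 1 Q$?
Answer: $21345$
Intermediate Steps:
$H = 175$ ($H = 65 + 110 = 175$)
$R = -4$ ($R = -6 + 2 \left(2 - 1\right)^{2} = -6 + 2 \cdot 1^{2} = -6 + 2 \cdot 1 = -6 + 2 = -4$)
$f{\left(F,Q \right)} = -4 + Q$
$21174 + f{\left(R,H \right)} = 21174 + \left(-4 + 175\right) = 21174 + 171 = 21345$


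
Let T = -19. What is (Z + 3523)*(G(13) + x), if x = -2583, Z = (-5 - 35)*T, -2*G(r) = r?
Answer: -22181657/2 ≈ -1.1091e+7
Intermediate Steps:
G(r) = -r/2
Z = 760 (Z = (-5 - 35)*(-19) = -40*(-19) = 760)
(Z + 3523)*(G(13) + x) = (760 + 3523)*(-½*13 - 2583) = 4283*(-13/2 - 2583) = 4283*(-5179/2) = -22181657/2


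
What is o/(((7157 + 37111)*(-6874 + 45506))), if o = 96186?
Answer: 943/16766288 ≈ 5.6244e-5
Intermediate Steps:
o/(((7157 + 37111)*(-6874 + 45506))) = 96186/(((7157 + 37111)*(-6874 + 45506))) = 96186/((44268*38632)) = 96186/1710161376 = 96186*(1/1710161376) = 943/16766288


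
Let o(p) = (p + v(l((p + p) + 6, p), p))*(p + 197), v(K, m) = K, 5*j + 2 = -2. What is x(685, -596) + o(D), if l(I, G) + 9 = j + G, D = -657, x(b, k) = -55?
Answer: 608893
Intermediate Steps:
j = -⅘ (j = -⅖ + (⅕)*(-2) = -⅖ - ⅖ = -⅘ ≈ -0.80000)
l(I, G) = -49/5 + G (l(I, G) = -9 + (-⅘ + G) = -49/5 + G)
o(p) = (197 + p)*(-49/5 + 2*p) (o(p) = (p + (-49/5 + p))*(p + 197) = (-49/5 + 2*p)*(197 + p) = (197 + p)*(-49/5 + 2*p))
x(685, -596) + o(D) = -55 + (-9653/5 + 2*(-657)² + (1921/5)*(-657)) = -55 + (-9653/5 + 2*431649 - 1262097/5) = -55 + (-9653/5 + 863298 - 1262097/5) = -55 + 608948 = 608893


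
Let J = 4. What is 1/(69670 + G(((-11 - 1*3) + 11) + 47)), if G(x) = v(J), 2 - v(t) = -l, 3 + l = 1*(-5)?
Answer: 1/69664 ≈ 1.4355e-5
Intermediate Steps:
l = -8 (l = -3 + 1*(-5) = -3 - 5 = -8)
v(t) = -6 (v(t) = 2 - (-1)*(-8) = 2 - 1*8 = 2 - 8 = -6)
G(x) = -6
1/(69670 + G(((-11 - 1*3) + 11) + 47)) = 1/(69670 - 6) = 1/69664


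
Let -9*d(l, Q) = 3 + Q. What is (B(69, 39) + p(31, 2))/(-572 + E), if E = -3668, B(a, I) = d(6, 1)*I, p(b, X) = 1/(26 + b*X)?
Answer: 4573/1119360 ≈ 0.0040854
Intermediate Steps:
d(l, Q) = -⅓ - Q/9 (d(l, Q) = -(3 + Q)/9 = -⅓ - Q/9)
p(b, X) = 1/(26 + X*b)
B(a, I) = -4*I/9 (B(a, I) = (-⅓ - ⅑*1)*I = (-⅓ - ⅑)*I = -4*I/9)
(B(69, 39) + p(31, 2))/(-572 + E) = (-4/9*39 + 1/(26 + 2*31))/(-572 - 3668) = (-52/3 + 1/(26 + 62))/(-4240) = (-52/3 + 1/88)*(-1/4240) = -4573/264*(-1/4240) = 4573/1119360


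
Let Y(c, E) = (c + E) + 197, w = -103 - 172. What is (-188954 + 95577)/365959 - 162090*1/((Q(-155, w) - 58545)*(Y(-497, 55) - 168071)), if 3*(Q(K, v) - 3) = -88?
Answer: -11412592268509/44724843866948 ≈ -0.25517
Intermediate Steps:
w = -275
Q(K, v) = -79/3 (Q(K, v) = 3 + (⅓)*(-88) = 3 - 88/3 = -79/3)
Y(c, E) = 197 + E + c (Y(c, E) = (E + c) + 197 = 197 + E + c)
(-188954 + 95577)/365959 - 162090*1/((Q(-155, w) - 58545)*(Y(-497, 55) - 168071)) = (-188954 + 95577)/365959 - 162090*1/((-79/3 - 58545)*((197 + 55 - 497) - 168071)) = -93377*1/365959 - 162090*(-3/(175714*(-245 - 168071))) = -93377/365959 - 162090/((-168316*(-175714/3))) = -93377/365959 - 162090/29575477624/3 = -93377/365959 - 162090*3/29575477624 = -93377/365959 - 243135/14787738812 = -11412592268509/44724843866948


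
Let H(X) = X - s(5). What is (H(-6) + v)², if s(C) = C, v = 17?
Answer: 36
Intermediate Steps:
H(X) = -5 + X (H(X) = X - 1*5 = X - 5 = -5 + X)
(H(-6) + v)² = ((-5 - 6) + 17)² = (-11 + 17)² = 6² = 36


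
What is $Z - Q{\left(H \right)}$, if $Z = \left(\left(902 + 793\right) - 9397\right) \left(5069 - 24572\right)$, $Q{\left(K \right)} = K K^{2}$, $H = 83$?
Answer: $149640319$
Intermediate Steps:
$Q{\left(K \right)} = K^{3}$
$Z = 150212106$ ($Z = \left(1695 - 9397\right) \left(-19503\right) = \left(-7702\right) \left(-19503\right) = 150212106$)
$Z - Q{\left(H \right)} = 150212106 - 83^{3} = 150212106 - 571787 = 149640319$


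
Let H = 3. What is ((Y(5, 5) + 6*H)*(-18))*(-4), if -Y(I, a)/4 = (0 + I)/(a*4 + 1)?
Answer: 8592/7 ≈ 1227.4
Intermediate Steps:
Y(I, a) = -4*I/(1 + 4*a) (Y(I, a) = -4*(0 + I)/(a*4 + 1) = -4*I/(4*a + 1) = -4*I/(1 + 4*a))
((Y(5, 5) + 6*H)*(-18))*(-4) = ((-4*5/(1 + 4*5) + 6*3)*(-18))*(-4) = ((-4*5/(1 + 20) + 18)*(-18))*(-4) = ((-4*5/21 + 18)*(-18))*(-4) = ((-4*5*1/21 + 18)*(-18))*(-4) = ((-20/21 + 18)*(-18))*(-4) = ((358/21)*(-18))*(-4) = -2148/7*(-4) = 8592/7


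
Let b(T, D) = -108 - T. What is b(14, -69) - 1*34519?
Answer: -34641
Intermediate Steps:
b(14, -69) - 1*34519 = (-108 - 1*14) - 1*34519 = (-108 - 14) - 34519 = -122 - 34519 = -34641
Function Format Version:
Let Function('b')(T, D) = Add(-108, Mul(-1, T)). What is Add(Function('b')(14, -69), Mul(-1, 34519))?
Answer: -34641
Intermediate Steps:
Add(Function('b')(14, -69), Mul(-1, 34519)) = Add(Add(-108, Mul(-1, 14)), Mul(-1, 34519)) = Add(Add(-108, -14), -34519) = Add(-122, -34519) = -34641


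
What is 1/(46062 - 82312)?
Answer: -1/36250 ≈ -2.7586e-5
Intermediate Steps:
1/(46062 - 82312) = 1/(-36250) = -1/36250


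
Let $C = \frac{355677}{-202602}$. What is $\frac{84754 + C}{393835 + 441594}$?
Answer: $\frac{248854699}{2453037482} \approx 0.10145$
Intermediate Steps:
$C = - \frac{118559}{67534}$ ($C = 355677 \left(- \frac{1}{202602}\right) = - \frac{118559}{67534} \approx -1.7555$)
$\frac{84754 + C}{393835 + 441594} = \frac{84754 - \frac{118559}{67534}}{393835 + 441594} = \frac{5723658077}{67534 \cdot 835429} = \frac{5723658077}{67534} \cdot \frac{1}{835429} = \frac{248854699}{2453037482}$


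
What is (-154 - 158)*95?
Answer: -29640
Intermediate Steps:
(-154 - 158)*95 = -312*95 = -29640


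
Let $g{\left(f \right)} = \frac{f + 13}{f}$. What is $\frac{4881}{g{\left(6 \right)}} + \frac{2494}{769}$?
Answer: $\frac{22568320}{14611} \approx 1544.6$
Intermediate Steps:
$g{\left(f \right)} = \frac{13 + f}{f}$
$\frac{4881}{g{\left(6 \right)}} + \frac{2494}{769} = \frac{4881}{\frac{1}{6} \left(13 + 6\right)} + \frac{2494}{769} = \frac{4881}{\frac{1}{6} \cdot 19} + 2494 \cdot \frac{1}{769} = \frac{4881}{\frac{19}{6}} + \frac{2494}{769} = 4881 \cdot \frac{6}{19} + \frac{2494}{769} = \frac{29286}{19} + \frac{2494}{769} = \frac{22568320}{14611}$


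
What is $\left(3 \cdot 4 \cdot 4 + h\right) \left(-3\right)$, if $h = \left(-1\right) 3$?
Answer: $-135$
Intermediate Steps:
$h = -3$
$\left(3 \cdot 4 \cdot 4 + h\right) \left(-3\right) = \left(3 \cdot 4 \cdot 4 - 3\right) \left(-3\right) = \left(12 \cdot 4 - 3\right) \left(-3\right) = \left(48 - 3\right) \left(-3\right) = 45 \left(-3\right) = -135$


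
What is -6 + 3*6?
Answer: 12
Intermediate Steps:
-6 + 3*6 = -6 + 18 = 12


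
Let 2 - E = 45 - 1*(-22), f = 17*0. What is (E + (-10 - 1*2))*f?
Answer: 0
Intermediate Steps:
f = 0
E = -65 (E = 2 - (45 - 1*(-22)) = 2 - (45 + 22) = 2 - 1*67 = 2 - 67 = -65)
(E + (-10 - 1*2))*f = (-65 + (-10 - 1*2))*0 = (-65 + (-10 - 2))*0 = (-65 - 12)*0 = -77*0 = 0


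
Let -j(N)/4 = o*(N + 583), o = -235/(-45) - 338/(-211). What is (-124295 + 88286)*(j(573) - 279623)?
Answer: 2364296898493/211 ≈ 1.1205e+10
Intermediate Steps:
o = 12959/1899 (o = -235*(-1/45) - 338*(-1/211) = 47/9 + 338/211 = 12959/1899 ≈ 6.8241)
j(N) = -30220388/1899 - 51836*N/1899 (j(N) = -51836*(N + 583)/1899 = -51836*(583 + N)/1899 = -4*(7555097/1899 + 12959*N/1899) = -30220388/1899 - 51836*N/1899)
(-124295 + 88286)*(j(573) - 279623) = (-124295 + 88286)*((-30220388/1899 - 51836/1899*573) - 279623) = -36009*((-30220388/1899 - 9900676/633) - 279623) = -36009*(-59922416/1899 - 279623) = -36009*(-590926493/1899) = 2364296898493/211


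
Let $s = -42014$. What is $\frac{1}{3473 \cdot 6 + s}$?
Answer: $- \frac{1}{21176} \approx -4.7223 \cdot 10^{-5}$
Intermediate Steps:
$\frac{1}{3473 \cdot 6 + s} = \frac{1}{3473 \cdot 6 - 42014} = \frac{1}{20838 - 42014} = \frac{1}{-21176} = - \frac{1}{21176}$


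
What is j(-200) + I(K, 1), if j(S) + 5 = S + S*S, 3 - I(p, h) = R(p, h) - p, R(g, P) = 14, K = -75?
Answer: 39709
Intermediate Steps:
I(p, h) = -11 + p (I(p, h) = 3 - (14 - p) = 3 + (-14 + p) = -11 + p)
j(S) = -5 + S + S² (j(S) = -5 + (S + S*S) = -5 + (S + S²) = -5 + S + S²)
j(-200) + I(K, 1) = (-5 - 200 + (-200)²) + (-11 - 75) = (-5 - 200 + 40000) - 86 = 39795 - 86 = 39709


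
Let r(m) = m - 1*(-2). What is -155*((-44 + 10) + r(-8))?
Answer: 6200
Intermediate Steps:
r(m) = 2 + m (r(m) = m + 2 = 2 + m)
-155*((-44 + 10) + r(-8)) = -155*((-44 + 10) + (2 - 8)) = -155*(-34 - 6) = -155*(-40) = 6200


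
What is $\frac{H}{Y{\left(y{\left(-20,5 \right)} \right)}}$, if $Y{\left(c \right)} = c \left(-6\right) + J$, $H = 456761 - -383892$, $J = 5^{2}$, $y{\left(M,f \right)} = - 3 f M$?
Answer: $- \frac{840653}{1775} \approx -473.61$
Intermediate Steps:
$y{\left(M,f \right)} = - 3 M f$
$J = 25$
$H = 840653$ ($H = 456761 + 383892 = 840653$)
$Y{\left(c \right)} = 25 - 6 c$ ($Y{\left(c \right)} = c \left(-6\right) + 25 = - 6 c + 25 = 25 - 6 c$)
$\frac{H}{Y{\left(y{\left(-20,5 \right)} \right)}} = \frac{840653}{25 - 6 \left(\left(-3\right) \left(-20\right) 5\right)} = \frac{840653}{25 - 1800} = \frac{840653}{-1775} = 840653 \left(- \frac{1}{1775}\right) = - \frac{840653}{1775}$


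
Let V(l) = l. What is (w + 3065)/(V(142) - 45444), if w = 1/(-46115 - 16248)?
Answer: -95571297/1412584313 ≈ -0.067657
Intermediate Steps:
w = -1/62363 (w = 1/(-62363) = -1/62363 ≈ -1.6035e-5)
(w + 3065)/(V(142) - 45444) = (-1/62363 + 3065)/(142 - 45444) = (191142594/62363)/(-45302) = (191142594/62363)*(-1/45302) = -95571297/1412584313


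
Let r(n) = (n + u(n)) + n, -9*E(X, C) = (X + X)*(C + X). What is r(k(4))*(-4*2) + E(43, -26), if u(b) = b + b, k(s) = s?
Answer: -2614/9 ≈ -290.44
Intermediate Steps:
u(b) = 2*b
E(X, C) = -2*X*(C + X)/9 (E(X, C) = -(X + X)*(C + X)/9 = -2*X*(C + X)/9)
r(n) = 4*n (r(n) = (n + 2*n) + n = 3*n + n = 4*n)
r(k(4))*(-4*2) + E(43, -26) = (4*4)*(-4*2) - 2/9*43*(-26 + 43) = 16*(-8) - 2/9*43*17 = -128 - 1462/9 = -2614/9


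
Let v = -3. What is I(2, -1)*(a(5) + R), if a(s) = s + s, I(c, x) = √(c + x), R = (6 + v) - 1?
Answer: 12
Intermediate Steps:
R = 2 (R = (6 - 3) - 1 = 3 - 1 = 2)
a(s) = 2*s
I(2, -1)*(a(5) + R) = √(2 - 1)*(2*5 + 2) = √1*(10 + 2) = 1*12 = 12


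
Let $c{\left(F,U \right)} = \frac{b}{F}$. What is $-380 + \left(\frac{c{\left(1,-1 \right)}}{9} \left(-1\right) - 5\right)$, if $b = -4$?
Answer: $- \frac{3461}{9} \approx -384.56$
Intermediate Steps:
$c{\left(F,U \right)} = - \frac{4}{F}$
$-380 + \left(\frac{c{\left(1,-1 \right)}}{9} \left(-1\right) - 5\right) = -380 - \left(5 - \frac{\left(-4\right) 1^{-1}}{9} \left(-1\right)\right) = -380 - \left(5 - \left(-4\right) 1 \cdot \frac{1}{9} \left(-1\right)\right) = -380 - \left(5 - \left(-4\right) \frac{1}{9} \left(-1\right)\right) = -380 - \frac{41}{9} = - \frac{3461}{9}$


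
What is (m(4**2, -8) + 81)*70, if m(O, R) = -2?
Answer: 5530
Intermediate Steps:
(m(4**2, -8) + 81)*70 = (-2 + 81)*70 = 79*70 = 5530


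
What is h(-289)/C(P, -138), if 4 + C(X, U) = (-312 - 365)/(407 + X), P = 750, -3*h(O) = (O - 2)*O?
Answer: 32434181/5305 ≈ 6113.9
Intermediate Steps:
h(O) = -O*(-2 + O)/3 (h(O) = -(O - 2)*O/3 = -(-2 + O)*O/3 = -O*(-2 + O)/3)
C(X, U) = -4 - 677/(407 + X) (C(X, U) = -4 + (-312 - 365)/(407 + X) = -4 - 677/(407 + X))
h(-289)/C(P, -138) = ((⅓)*(-289)*(2 - 1*(-289)))/(((-2305 - 4*750)/(407 + 750))) = ((⅓)*(-289)*(2 + 289))/(((-2305 - 3000)/1157)) = ((⅓)*(-289)*291)/(((1/1157)*(-5305))) = -28033/(-5305/1157) = -28033*(-1157/5305) = 32434181/5305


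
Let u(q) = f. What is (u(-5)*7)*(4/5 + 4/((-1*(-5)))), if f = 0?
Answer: 0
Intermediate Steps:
u(q) = 0
(u(-5)*7)*(4/5 + 4/((-1*(-5)))) = (0*7)*(4/5 + 4/((-1*(-5)))) = 0*(4*(1/5) + 4/5) = 0*(4/5 + 4*(1/5)) = 0*(4/5 + 4/5) = 0*(8/5) = 0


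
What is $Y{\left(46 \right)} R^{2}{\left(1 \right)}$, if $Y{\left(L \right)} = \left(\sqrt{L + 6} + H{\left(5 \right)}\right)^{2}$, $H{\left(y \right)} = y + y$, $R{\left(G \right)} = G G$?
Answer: $152 + 40 \sqrt{13} \approx 296.22$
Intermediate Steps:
$R{\left(G \right)} = G^{2}$
$H{\left(y \right)} = 2 y$
$Y{\left(L \right)} = \left(10 + \sqrt{6 + L}\right)^{2}$ ($Y{\left(L \right)} = \left(\sqrt{L + 6} + 2 \cdot 5\right)^{2} = \left(\sqrt{6 + L} + 10\right)^{2} = \left(10 + \sqrt{6 + L}\right)^{2}$)
$Y{\left(46 \right)} R^{2}{\left(1 \right)} = \left(10 + \sqrt{6 + 46}\right)^{2} \left(1^{2}\right)^{2} = \left(10 + \sqrt{52}\right)^{2} \cdot 1^{2} = \left(10 + 2 \sqrt{13}\right)^{2} \cdot 1 = \left(10 + 2 \sqrt{13}\right)^{2}$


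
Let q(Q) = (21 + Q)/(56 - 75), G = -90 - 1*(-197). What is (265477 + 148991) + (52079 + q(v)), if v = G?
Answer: 8864265/19 ≈ 4.6654e+5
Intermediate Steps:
G = 107 (G = -90 + 197 = 107)
v = 107
q(Q) = -21/19 - Q/19 (q(Q) = (21 + Q)/(-19) = (21 + Q)*(-1/19) = -21/19 - Q/19)
(265477 + 148991) + (52079 + q(v)) = (265477 + 148991) + (52079 + (-21/19 - 1/19*107)) = 414468 + (52079 + (-21/19 - 107/19)) = 414468 + (52079 - 128/19) = 414468 + 989373/19 = 8864265/19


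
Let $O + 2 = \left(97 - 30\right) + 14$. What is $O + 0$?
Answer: $79$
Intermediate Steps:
$O = 79$ ($O = -2 + \left(\left(97 - 30\right) + 14\right) = -2 + \left(67 + 14\right) = -2 + 81 = 79$)
$O + 0 = 79 + 0 = 79$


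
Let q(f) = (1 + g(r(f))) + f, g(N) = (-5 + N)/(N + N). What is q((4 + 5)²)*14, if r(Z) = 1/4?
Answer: 1015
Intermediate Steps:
r(Z) = ¼
g(N) = (-5 + N)/(2*N) (g(N) = (-5 + N)/((2*N)) = (-5 + N)*(1/(2*N)) = (-5 + N)/(2*N))
q(f) = -17/2 + f (q(f) = (1 + (-5 + ¼)/(2*(¼))) + f = (1 + (½)*4*(-19/4)) + f = (1 - 19/2) + f = -17/2 + f)
q((4 + 5)²)*14 = (-17/2 + (4 + 5)²)*14 = (-17/2 + 9²)*14 = (-17/2 + 81)*14 = (145/2)*14 = 1015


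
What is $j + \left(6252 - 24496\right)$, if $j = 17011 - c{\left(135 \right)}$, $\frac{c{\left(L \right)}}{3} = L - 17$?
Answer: $-1587$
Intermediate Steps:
$c{\left(L \right)} = -51 + 3 L$ ($c{\left(L \right)} = 3 \left(L - 17\right) = 3 \left(-17 + L\right) = -51 + 3 L$)
$j = 16657$ ($j = 17011 - \left(-51 + 3 \cdot 135\right) = 17011 - \left(-51 + 405\right) = 17011 - 354 = 16657$)
$j + \left(6252 - 24496\right) = 16657 + \left(6252 - 24496\right) = 16657 - 18244 = -1587$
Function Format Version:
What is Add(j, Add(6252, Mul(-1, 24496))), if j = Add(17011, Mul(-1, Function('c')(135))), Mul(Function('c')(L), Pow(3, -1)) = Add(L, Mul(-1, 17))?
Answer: -1587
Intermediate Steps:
Function('c')(L) = Add(-51, Mul(3, L)) (Function('c')(L) = Mul(3, Add(L, Mul(-1, 17))) = Mul(3, Add(L, -17)) = Mul(3, Add(-17, L)) = Add(-51, Mul(3, L)))
j = 16657 (j = Add(17011, Mul(-1, Add(-51, Mul(3, 135)))) = Add(17011, Mul(-1, Add(-51, 405))) = Add(17011, Mul(-1, 354)) = Add(17011, -354) = 16657)
Add(j, Add(6252, Mul(-1, 24496))) = Add(16657, Add(6252, Mul(-1, 24496))) = Add(16657, Add(6252, -24496)) = Add(16657, -18244) = -1587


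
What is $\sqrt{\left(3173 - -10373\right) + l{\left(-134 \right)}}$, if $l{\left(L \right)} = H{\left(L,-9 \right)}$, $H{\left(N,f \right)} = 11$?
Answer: $\sqrt{13557} \approx 116.43$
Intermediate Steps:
$l{\left(L \right)} = 11$
$\sqrt{\left(3173 - -10373\right) + l{\left(-134 \right)}} = \sqrt{\left(3173 - -10373\right) + 11} = \sqrt{\left(3173 + 10373\right) + 11} = \sqrt{13546 + 11} = \sqrt{13557}$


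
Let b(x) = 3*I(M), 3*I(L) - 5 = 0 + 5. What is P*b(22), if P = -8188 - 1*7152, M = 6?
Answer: -153400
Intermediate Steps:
I(L) = 10/3 (I(L) = 5/3 + (0 + 5)/3 = 5/3 + (⅓)*5 = 5/3 + 5/3 = 10/3)
b(x) = 10 (b(x) = 3*(10/3) = 10)
P = -15340 (P = -8188 - 7152 = -15340)
P*b(22) = -15340*10 = -153400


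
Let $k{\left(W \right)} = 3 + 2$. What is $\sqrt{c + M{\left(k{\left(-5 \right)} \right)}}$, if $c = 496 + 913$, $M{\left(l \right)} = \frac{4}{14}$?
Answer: $\frac{\sqrt{69055}}{7} \approx 37.54$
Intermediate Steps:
$k{\left(W \right)} = 5$
$M{\left(l \right)} = \frac{2}{7}$ ($M{\left(l \right)} = 4 \cdot \frac{1}{14} = \frac{2}{7}$)
$c = 1409$
$\sqrt{c + M{\left(k{\left(-5 \right)} \right)}} = \sqrt{1409 + \frac{2}{7}} = \sqrt{\frac{9865}{7}} = \frac{\sqrt{69055}}{7}$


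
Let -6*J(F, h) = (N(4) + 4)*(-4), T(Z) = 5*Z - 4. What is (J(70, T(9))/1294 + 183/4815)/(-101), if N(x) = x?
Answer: -43747/104881935 ≈ -0.00041711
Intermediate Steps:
T(Z) = -4 + 5*Z
J(F, h) = 16/3 (J(F, h) = -(4 + 4)*(-4)/6 = -4*(-4)/3 = -⅙*(-32) = 16/3)
(J(70, T(9))/1294 + 183/4815)/(-101) = ((16/3)/1294 + 183/4815)/(-101) = ((16/3)*(1/1294) + 183*(1/4815))*(-1/101) = (8/1941 + 61/1605)*(-1/101) = (43747/1038435)*(-1/101) = -43747/104881935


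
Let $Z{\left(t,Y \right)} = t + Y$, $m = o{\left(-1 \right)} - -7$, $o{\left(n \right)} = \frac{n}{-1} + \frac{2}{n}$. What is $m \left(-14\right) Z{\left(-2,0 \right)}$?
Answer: $168$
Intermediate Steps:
$o{\left(n \right)} = - n + \frac{2}{n}$ ($o{\left(n \right)} = n \left(-1\right) + \frac{2}{n} = - n + \frac{2}{n}$)
$m = 6$ ($m = \left(\left(-1\right) \left(-1\right) + \frac{2}{-1}\right) - -7 = \left(1 + 2 \left(-1\right)\right) + 7 = \left(1 - 2\right) + 7 = -1 + 7 = 6$)
$Z{\left(t,Y \right)} = Y + t$
$m \left(-14\right) Z{\left(-2,0 \right)} = 6 \left(-14\right) \left(0 - 2\right) = \left(-84\right) \left(-2\right) = 168$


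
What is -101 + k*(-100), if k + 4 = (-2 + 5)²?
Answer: -601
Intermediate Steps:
k = 5 (k = -4 + (-2 + 5)² = -4 + 3² = -4 + 9 = 5)
-101 + k*(-100) = -101 + 5*(-100) = -101 - 500 = -601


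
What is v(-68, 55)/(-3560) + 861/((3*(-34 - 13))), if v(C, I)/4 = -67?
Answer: -252281/41830 ≈ -6.0311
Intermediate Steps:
v(C, I) = -268 (v(C, I) = 4*(-67) = -268)
v(-68, 55)/(-3560) + 861/((3*(-34 - 13))) = -268/(-3560) + 861/((3*(-34 - 13))) = -268*(-1/3560) + 861/((3*(-47))) = 67/890 + 861/(-141) = 67/890 + 861*(-1/141) = 67/890 - 287/47 = -252281/41830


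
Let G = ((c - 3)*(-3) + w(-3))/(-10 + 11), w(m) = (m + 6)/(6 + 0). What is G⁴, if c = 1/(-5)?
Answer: 104060401/10000 ≈ 10406.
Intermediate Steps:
w(m) = 1 + m/6 (w(m) = (6 + m)/6 = (6 + m)*(⅙) = 1 + m/6)
c = -⅕ ≈ -0.20000
G = 101/10 (G = ((-⅕ - 3)*(-3) + (1 + (⅙)*(-3)))/(-10 + 11) = (-16/5*(-3) + (1 - ½))/1 = (48/5 + ½)*1 = (101/10)*1 = 101/10 ≈ 10.100)
G⁴ = (101/10)⁴ = 104060401/10000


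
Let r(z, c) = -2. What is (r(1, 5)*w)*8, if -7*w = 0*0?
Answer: 0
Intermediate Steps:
w = 0 (w = -0*0 = -⅐*0 = 0)
(r(1, 5)*w)*8 = -2*0*8 = 0*8 = 0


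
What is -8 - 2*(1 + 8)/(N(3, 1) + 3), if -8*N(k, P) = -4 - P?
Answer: -376/29 ≈ -12.966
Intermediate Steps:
N(k, P) = 1/2 + P/8 (N(k, P) = -(-4 - P)/8 = 1/2 + P/8)
-8 - 2*(1 + 8)/(N(3, 1) + 3) = -8 - 2*(1 + 8)/((1/2 + (1/8)*1) + 3) = -8 - 18/((1/2 + 1/8) + 3) = -8 - 18/(5/8 + 3) = -8 - 18/29/8 = -8 - 18*8/29 = -8 - 2*72/29 = -8 - 144/29 = -376/29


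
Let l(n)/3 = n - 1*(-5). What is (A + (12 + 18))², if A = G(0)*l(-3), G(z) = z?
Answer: 900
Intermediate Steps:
l(n) = 15 + 3*n (l(n) = 3*(n - 1*(-5)) = 3*(n + 5) = 3*(5 + n) = 15 + 3*n)
A = 0 (A = 0*(15 + 3*(-3)) = 0*(15 - 9) = 0*6 = 0)
(A + (12 + 18))² = (0 + (12 + 18))² = (0 + 30)² = 30² = 900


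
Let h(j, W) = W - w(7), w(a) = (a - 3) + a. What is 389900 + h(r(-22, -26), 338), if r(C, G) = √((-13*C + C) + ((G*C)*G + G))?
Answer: 390227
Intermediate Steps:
w(a) = -3 + 2*a (w(a) = (-3 + a) + a = -3 + 2*a)
r(C, G) = √(G - 12*C + C*G²) (r(C, G) = √(-12*C + ((C*G)*G + G)) = √(-12*C + (C*G² + G)) = √(-12*C + (G + C*G²)) = √(G - 12*C + C*G²))
h(j, W) = -11 + W (h(j, W) = W - (-3 + 2*7) = W - (-3 + 14) = W - 1*11 = W - 11 = -11 + W)
389900 + h(r(-22, -26), 338) = 389900 + (-11 + 338) = 389900 + 327 = 390227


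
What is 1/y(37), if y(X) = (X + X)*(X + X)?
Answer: 1/5476 ≈ 0.00018262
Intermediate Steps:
y(X) = 4*X² (y(X) = (2*X)*(2*X) = 4*X²)
1/y(37) = 1/(4*37²) = 1/(4*1369) = 1/5476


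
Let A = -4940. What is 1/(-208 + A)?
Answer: -1/5148 ≈ -0.00019425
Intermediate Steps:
1/(-208 + A) = 1/(-208 - 4940) = 1/(-5148) = -1/5148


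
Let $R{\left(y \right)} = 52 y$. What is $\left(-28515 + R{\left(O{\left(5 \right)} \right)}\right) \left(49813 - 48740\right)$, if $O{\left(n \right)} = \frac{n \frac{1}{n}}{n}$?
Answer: $- \frac{152927179}{5} \approx -3.0585 \cdot 10^{7}$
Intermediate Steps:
$O{\left(n \right)} = \frac{1}{n}$ ($O{\left(n \right)} = 1 \frac{1}{n} = \frac{1}{n}$)
$\left(-28515 + R{\left(O{\left(5 \right)} \right)}\right) \left(49813 - 48740\right) = \left(-28515 + \frac{52}{5}\right) \left(49813 - 48740\right) = \left(-28515 + 52 \cdot \frac{1}{5}\right) 1073 = \left(-28515 + \frac{52}{5}\right) 1073 = \left(- \frac{142523}{5}\right) 1073 = - \frac{152927179}{5}$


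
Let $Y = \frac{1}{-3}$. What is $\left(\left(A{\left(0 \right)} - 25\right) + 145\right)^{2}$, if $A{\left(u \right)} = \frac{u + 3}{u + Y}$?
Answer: $12321$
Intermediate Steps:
$Y = - \frac{1}{3} \approx -0.33333$
$A{\left(u \right)} = \frac{3 + u}{- \frac{1}{3} + u}$ ($A{\left(u \right)} = \frac{u + 3}{u - \frac{1}{3}} = \frac{3 + u}{- \frac{1}{3} + u}$)
$\left(\left(A{\left(0 \right)} - 25\right) + 145\right)^{2} = \left(\left(\frac{3 \left(3 + 0\right)}{-1 + 3 \cdot 0} - 25\right) + 145\right)^{2} = \left(\left(3 \frac{1}{-1 + 0} \cdot 3 - 25\right) + 145\right)^{2} = \left(\left(3 \frac{1}{-1} \cdot 3 - 25\right) + 145\right)^{2} = \left(\left(3 \left(-1\right) 3 - 25\right) + 145\right)^{2} = \left(\left(-9 - 25\right) + 145\right)^{2} = \left(-34 + 145\right)^{2} = 111^{2} = 12321$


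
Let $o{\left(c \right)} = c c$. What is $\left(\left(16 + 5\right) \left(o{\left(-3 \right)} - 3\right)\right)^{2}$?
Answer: $15876$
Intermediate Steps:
$o{\left(c \right)} = c^{2}$
$\left(\left(16 + 5\right) \left(o{\left(-3 \right)} - 3\right)\right)^{2} = \left(\left(16 + 5\right) \left(\left(-3\right)^{2} - 3\right)\right)^{2} = \left(21 \left(9 - 3\right)\right)^{2} = \left(21 \cdot 6\right)^{2} = 126^{2} = 15876$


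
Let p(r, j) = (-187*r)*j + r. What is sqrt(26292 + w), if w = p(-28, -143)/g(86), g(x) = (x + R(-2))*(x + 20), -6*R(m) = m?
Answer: 4*sqrt(6299486985)/1961 ≈ 161.90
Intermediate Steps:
p(r, j) = r - 187*j*r (p(r, j) = -187*j*r + r = r - 187*j*r)
R(m) = -m/6
g(x) = (20 + x)*(1/3 + x) (g(x) = (x - 1/6*(-2))*(x + 20) = (x + 1/3)*(20 + x) = (1/3 + x)*(20 + x) = (20 + x)*(1/3 + x))
w = -160452/1961 (w = (-28*(1 - 187*(-143)))/(20/3 + 86**2 + (61/3)*86) = (-28*(1 + 26741))/(20/3 + 7396 + 5246/3) = (-28*26742)/(27454/3) = -748776*3/27454 = -160452/1961 ≈ -81.822)
sqrt(26292 + w) = sqrt(26292 - 160452/1961) = sqrt(51398160/1961) = 4*sqrt(6299486985)/1961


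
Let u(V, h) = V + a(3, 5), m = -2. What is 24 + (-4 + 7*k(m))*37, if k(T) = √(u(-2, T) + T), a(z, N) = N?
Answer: 135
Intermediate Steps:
u(V, h) = 5 + V (u(V, h) = V + 5 = 5 + V)
k(T) = √(3 + T) (k(T) = √((5 - 2) + T) = √(3 + T))
24 + (-4 + 7*k(m))*37 = 24 + (-4 + 7*√(3 - 2))*37 = 24 + (-4 + 7*√1)*37 = 24 + (-4 + 7*1)*37 = 24 + (-4 + 7)*37 = 24 + 3*37 = 24 + 111 = 135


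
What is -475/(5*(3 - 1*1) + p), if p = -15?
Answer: 95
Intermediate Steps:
-475/(5*(3 - 1*1) + p) = -475/(5*(3 - 1*1) - 15) = -475/(5*(3 - 1) - 15) = -475/(5*2 - 15) = -475/(10 - 15) = -475/(-5) = -475*(-1/5) = 95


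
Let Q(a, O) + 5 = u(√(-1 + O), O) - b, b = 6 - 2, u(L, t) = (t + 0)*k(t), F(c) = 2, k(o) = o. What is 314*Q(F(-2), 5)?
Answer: 5024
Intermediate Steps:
u(L, t) = t² (u(L, t) = (t + 0)*t = t*t = t²)
b = 4
Q(a, O) = -9 + O² (Q(a, O) = -5 + (O² - 1*4) = -5 + (O² - 4) = -5 + (-4 + O²) = -9 + O²)
314*Q(F(-2), 5) = 314*(-9 + 5²) = 314*(-9 + 25) = 314*16 = 5024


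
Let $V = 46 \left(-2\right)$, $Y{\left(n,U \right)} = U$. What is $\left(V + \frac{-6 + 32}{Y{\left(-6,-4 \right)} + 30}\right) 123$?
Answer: $-11193$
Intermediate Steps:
$V = -92$
$\left(V + \frac{-6 + 32}{Y{\left(-6,-4 \right)} + 30}\right) 123 = \left(-92 + \frac{-6 + 32}{-4 + 30}\right) 123 = \left(-92 + \frac{26}{26}\right) 123 = \left(-92 + 26 \cdot \frac{1}{26}\right) 123 = \left(-92 + 1\right) 123 = \left(-91\right) 123 = -11193$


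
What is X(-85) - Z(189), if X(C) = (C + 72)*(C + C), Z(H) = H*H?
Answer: -33511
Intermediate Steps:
Z(H) = H²
X(C) = 2*C*(72 + C) (X(C) = (72 + C)*(2*C) = 2*C*(72 + C))
X(-85) - Z(189) = 2*(-85)*(72 - 85) - 1*189² = 2*(-85)*(-13) - 1*35721 = 2210 - 35721 = -33511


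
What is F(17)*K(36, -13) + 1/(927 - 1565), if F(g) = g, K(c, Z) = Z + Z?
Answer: -281997/638 ≈ -442.00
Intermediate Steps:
K(c, Z) = 2*Z
F(17)*K(36, -13) + 1/(927 - 1565) = 17*(2*(-13)) + 1/(927 - 1565) = 17*(-26) + 1/(-638) = -442 - 1/638 = -281997/638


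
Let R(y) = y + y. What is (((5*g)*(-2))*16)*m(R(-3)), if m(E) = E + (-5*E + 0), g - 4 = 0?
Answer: -15360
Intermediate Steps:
g = 4 (g = 4 + 0 = 4)
R(y) = 2*y
m(E) = -4*E (m(E) = E - 5*E = -4*E)
(((5*g)*(-2))*16)*m(R(-3)) = (((5*4)*(-2))*16)*(-8*(-3)) = ((20*(-2))*16)*(-4*(-6)) = -40*16*24 = -640*24 = -15360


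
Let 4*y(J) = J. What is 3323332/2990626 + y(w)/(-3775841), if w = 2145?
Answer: 25093538998039/22584256532932 ≈ 1.1111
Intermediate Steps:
y(J) = J/4
3323332/2990626 + y(w)/(-3775841) = 3323332/2990626 + ((¼)*2145)/(-3775841) = 3323332*(1/2990626) + (2145/4)*(-1/3775841) = 1661666/1495313 - 2145/15103364 = 25093538998039/22584256532932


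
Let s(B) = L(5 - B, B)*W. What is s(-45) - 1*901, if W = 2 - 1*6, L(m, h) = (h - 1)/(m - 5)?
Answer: -40361/45 ≈ -896.91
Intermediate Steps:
L(m, h) = (-1 + h)/(-5 + m)
W = -4 (W = 2 - 6 = -4)
s(B) = 4*(-1 + B)/B (s(B) = ((-1 + B)/(-5 + (5 - B)))*(-4) = ((-1 + B)/((-B)))*(-4) = ((-1/B)*(-1 + B))*(-4) = -(-1 + B)/B*(-4) = 4*(-1 + B)/B)
s(-45) - 1*901 = (4 - 4/(-45)) - 1*901 = (4 - 4*(-1/45)) - 901 = (4 + 4/45) - 901 = 184/45 - 901 = -40361/45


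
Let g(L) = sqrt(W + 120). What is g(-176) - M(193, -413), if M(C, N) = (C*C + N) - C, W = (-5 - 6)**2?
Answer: -36643 + sqrt(241) ≈ -36628.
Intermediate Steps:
W = 121 (W = (-11)**2 = 121)
M(C, N) = N + C**2 - C (M(C, N) = (C**2 + N) - C = (N + C**2) - C = N + C**2 - C)
g(L) = sqrt(241) (g(L) = sqrt(121 + 120) = sqrt(241))
g(-176) - M(193, -413) = sqrt(241) - (-413 + 193**2 - 1*193) = sqrt(241) - (-413 + 37249 - 193) = sqrt(241) - 1*36643 = sqrt(241) - 36643 = -36643 + sqrt(241)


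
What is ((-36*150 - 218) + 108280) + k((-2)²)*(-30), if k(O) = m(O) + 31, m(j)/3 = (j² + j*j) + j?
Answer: 98492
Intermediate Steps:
m(j) = 3*j + 6*j² (m(j) = 3*((j² + j*j) + j) = 3*((j² + j²) + j) = 3*(2*j² + j) = 3*(j + 2*j²) = 3*j + 6*j²)
k(O) = 31 + 3*O*(1 + 2*O) (k(O) = 3*O*(1 + 2*O) + 31 = 31 + 3*O*(1 + 2*O))
((-36*150 - 218) + 108280) + k((-2)²)*(-30) = ((-36*150 - 218) + 108280) + (31 + 3*(-2)²*(1 + 2*(-2)²))*(-30) = ((-5400 - 218) + 108280) + (31 + 3*4*(1 + 2*4))*(-30) = (-5618 + 108280) + (31 + 3*4*(1 + 8))*(-30) = 102662 + (31 + 3*4*9)*(-30) = 102662 + (31 + 108)*(-30) = 102662 + 139*(-30) = 102662 - 4170 = 98492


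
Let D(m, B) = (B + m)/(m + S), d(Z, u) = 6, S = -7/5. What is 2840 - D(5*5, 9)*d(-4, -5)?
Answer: 167050/59 ≈ 2831.4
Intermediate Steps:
S = -7/5 (S = -7*⅕ = -7/5 ≈ -1.4000)
D(m, B) = (B + m)/(-7/5 + m) (D(m, B) = (B + m)/(m - 7/5) = (B + m)/(-7/5 + m))
2840 - D(5*5, 9)*d(-4, -5) = 2840 - 5*(9 + 5*5)/(-7 + 5*(5*5))*6 = 2840 - 5*(9 + 25)/(-7 + 5*25)*6 = 2840 - 5*34/(-7 + 125)*6 = 2840 - 5*34/118*6 = 2840 - 5*(1/118)*34*6 = 2840 - 85*6/59 = 2840 - 1*510/59 = 2840 - 510/59 = 167050/59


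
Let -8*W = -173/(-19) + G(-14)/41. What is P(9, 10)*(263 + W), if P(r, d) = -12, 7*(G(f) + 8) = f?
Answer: -4896339/1558 ≈ -3142.7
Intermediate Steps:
G(f) = -8 + f/7
W = -6903/6232 (W = -(-173/(-19) + (-8 + (⅐)*(-14))/41)/8 = -(-173*(-1/19) + (-8 - 2)*(1/41))/8 = -(173/19 - 10*1/41)/8 = -(173/19 - 10/41)/8 = -⅛*6903/779 = -6903/6232 ≈ -1.1077)
P(9, 10)*(263 + W) = -12*(263 - 6903/6232) = -12*1632113/6232 = -4896339/1558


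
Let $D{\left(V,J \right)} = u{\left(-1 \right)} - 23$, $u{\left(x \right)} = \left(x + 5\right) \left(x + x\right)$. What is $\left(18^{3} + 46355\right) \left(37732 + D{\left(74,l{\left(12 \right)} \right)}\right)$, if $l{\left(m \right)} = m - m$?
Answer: $1967502087$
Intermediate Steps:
$l{\left(m \right)} = 0$
$u{\left(x \right)} = 2 x \left(5 + x\right)$ ($u{\left(x \right)} = \left(5 + x\right) 2 x = 2 x \left(5 + x\right)$)
$D{\left(V,J \right)} = -31$ ($D{\left(V,J \right)} = 2 \left(-1\right) \left(5 - 1\right) - 23 = 2 \left(-1\right) 4 - 23 = -8 - 23 = -31$)
$\left(18^{3} + 46355\right) \left(37732 + D{\left(74,l{\left(12 \right)} \right)}\right) = \left(18^{3} + 46355\right) \left(37732 - 31\right) = \left(5832 + 46355\right) 37701 = 52187 \cdot 37701 = 1967502087$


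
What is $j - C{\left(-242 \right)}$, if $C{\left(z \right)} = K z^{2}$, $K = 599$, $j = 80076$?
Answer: $-34999760$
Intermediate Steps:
$C{\left(z \right)} = 599 z^{2}$
$j - C{\left(-242 \right)} = 80076 - 599 \left(-242\right)^{2} = 80076 - 599 \cdot 58564 = 80076 - 35079836 = -34999760$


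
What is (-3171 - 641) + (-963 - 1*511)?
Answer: -5286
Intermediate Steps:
(-3171 - 641) + (-963 - 1*511) = -3812 + (-963 - 511) = -3812 - 1474 = -5286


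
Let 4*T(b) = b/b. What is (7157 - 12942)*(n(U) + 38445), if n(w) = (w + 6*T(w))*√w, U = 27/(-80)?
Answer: -222404325 - 322803*I*√15/320 ≈ -2.224e+8 - 3906.9*I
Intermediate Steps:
T(b) = ¼ (T(b) = (b/b)/4 = (¼)*1 = ¼)
U = -27/80 (U = 27*(-1/80) = -27/80 ≈ -0.33750)
n(w) = √w*(3/2 + w) (n(w) = (w + 6*(¼))*√w = (w + 3/2)*√w = (3/2 + w)*√w = √w*(3/2 + w))
(7157 - 12942)*(n(U) + 38445) = (7157 - 12942)*(√(-27/80)*(3/2 - 27/80) + 38445) = -5785*((3*I*√15/20)*(93/80) + 38445) = -5785*(279*I*√15/1600 + 38445) = -5785*(38445 + 279*I*√15/1600) = -222404325 - 322803*I*√15/320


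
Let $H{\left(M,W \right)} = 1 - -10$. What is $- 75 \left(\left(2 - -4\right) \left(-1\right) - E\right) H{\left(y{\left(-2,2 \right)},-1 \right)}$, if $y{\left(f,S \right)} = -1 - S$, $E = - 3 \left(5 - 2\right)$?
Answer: $-2475$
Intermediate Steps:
$E = -9$ ($E = \left(-3\right) 3 = -9$)
$H{\left(M,W \right)} = 11$ ($H{\left(M,W \right)} = 1 + 10 = 11$)
$- 75 \left(\left(2 - -4\right) \left(-1\right) - E\right) H{\left(y{\left(-2,2 \right)},-1 \right)} = - 75 \left(\left(2 - -4\right) \left(-1\right) - -9\right) 11 = - 75 \left(\left(2 + 4\right) \left(-1\right) + 9\right) 11 = - 75 \left(6 \left(-1\right) + 9\right) 11 = - 75 \left(-6 + 9\right) 11 = \left(-75\right) 3 \cdot 11 = \left(-225\right) 11 = -2475$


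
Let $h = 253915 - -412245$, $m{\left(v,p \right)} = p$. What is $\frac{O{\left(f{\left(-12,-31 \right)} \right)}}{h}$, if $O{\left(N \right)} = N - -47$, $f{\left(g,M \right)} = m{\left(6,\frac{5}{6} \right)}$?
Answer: $\frac{287}{3996960} \approx 7.1805 \cdot 10^{-5}$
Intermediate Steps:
$f{\left(g,M \right)} = \frac{5}{6}$
$h = 666160$ ($h = 253915 + 412245 = 666160$)
$O{\left(N \right)} = 47 + N$ ($O{\left(N \right)} = N + 47 = 47 + N$)
$\frac{O{\left(f{\left(-12,-31 \right)} \right)}}{h} = \frac{47 + \frac{5}{6}}{666160} = \frac{287}{6} \cdot \frac{1}{666160} = \frac{287}{3996960}$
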